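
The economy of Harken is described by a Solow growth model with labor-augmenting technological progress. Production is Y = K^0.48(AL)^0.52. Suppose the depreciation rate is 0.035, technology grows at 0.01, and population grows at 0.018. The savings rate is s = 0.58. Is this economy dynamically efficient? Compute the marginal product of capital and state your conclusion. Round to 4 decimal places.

n + g + δ = 0.018 + 0.01 + 0.035 = 0.063.
Steady-state k*: s·k^0.48 = 0.063·k gives k* = (0.58/0.063)^(1/0.52) ≈ 71.4520.
MPK = 0.48·71.4520^(-0.52) ≈ 0.0521.
MPK < n+g+δ = 0.063, so the economy is dynamically inefficient (over-saving).

dynamically inefficient; MPK ≈ 0.0521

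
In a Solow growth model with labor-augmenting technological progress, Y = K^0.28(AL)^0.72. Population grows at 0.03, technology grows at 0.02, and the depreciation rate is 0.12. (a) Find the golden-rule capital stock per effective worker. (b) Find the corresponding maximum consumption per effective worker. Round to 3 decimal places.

(a) k_gold ≈ 2.000; (b) c_gold ≈ 0.874

The effective depreciation rate is n + g + δ = 0.03 + 0.02 + 0.12 = 0.17.
At the golden rule the marginal product of capital equals n+g+δ: 0.28·k^(0.28−1) = 0.17. Solving, k_gold = (0.28/0.17)^(1/0.72) ≈ 1.9998.
y_gold = 1.9998^0.28 ≈ 1.2142; c_gold = y_gold − 0.17·k_gold ≈ 0.8742.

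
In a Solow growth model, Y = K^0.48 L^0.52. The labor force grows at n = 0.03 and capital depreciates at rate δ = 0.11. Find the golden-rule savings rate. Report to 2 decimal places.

s_gold = 0.48

Break-even investment rate: n + δ = 0.03 + 0.11 = 0.14.
At the golden rule MPK = n+δ, and in any Cobb-Douglas steady state s = (n+δ)·k/y = MPK·k/y = capital's share 0.48.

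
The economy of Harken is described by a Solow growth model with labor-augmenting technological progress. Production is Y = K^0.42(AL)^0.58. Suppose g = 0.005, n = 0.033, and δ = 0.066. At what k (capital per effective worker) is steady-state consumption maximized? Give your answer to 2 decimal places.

The effective depreciation rate is n + g + δ = 0.033 + 0.005 + 0.066 = 0.104.
Maximizing c = f(k) − (n+g+δ)·k gives f'(k) = n+g+δ, i.e. 0.42·k^(0.42−1) = 0.104, so k_gold = (0.42/0.104)^(1/0.58) ≈ 11.0969.

k_gold ≈ 11.10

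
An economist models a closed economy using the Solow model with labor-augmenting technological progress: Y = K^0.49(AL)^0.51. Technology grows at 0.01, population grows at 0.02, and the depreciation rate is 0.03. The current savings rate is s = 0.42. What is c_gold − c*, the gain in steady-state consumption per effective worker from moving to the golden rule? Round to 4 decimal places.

Δc ≈ 0.0740

The effective depreciation rate is n + g + δ = 0.02 + 0.01 + 0.03 = 0.06.
Current steady state (s = 0.42): k* = (0.42/0.06)^(1/0.51) ≈ 45.3999, y* = 45.3999^0.49 ≈ 6.4857, c* = (1−0.42)·6.4857 ≈ 3.7617.
Maximizing c = f(k) − (n+g+δ)·k gives f'(k) = n+g+δ, i.e. 0.49·k^(0.49−1) = 0.06, so k_gold = (0.49/0.06)^(1/0.51) ≈ 61.4219.
y_gold = 61.4219^0.49 ≈ 7.5210, c_gold = y_gold − 0.06·k_gold ≈ 3.8357.
Gain: Δc = 3.8357 − 3.7617 ≈ 0.0740.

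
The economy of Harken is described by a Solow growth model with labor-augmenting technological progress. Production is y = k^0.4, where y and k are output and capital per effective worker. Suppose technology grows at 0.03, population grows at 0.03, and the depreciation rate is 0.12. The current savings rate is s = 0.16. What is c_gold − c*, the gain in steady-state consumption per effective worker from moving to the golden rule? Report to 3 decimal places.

Δc ≈ 0.245

n + g + δ = 0.03 + 0.03 + 0.12 = 0.18.
Current steady state (s = 0.16): k* = (0.16/0.18)^(1/0.6) ≈ 0.8218, y* = 0.8218^0.4 ≈ 0.9245, c* = (1−0.16)·0.9245 ≈ 0.7766.
At the golden rule the marginal product of capital equals n+g+δ: 0.4·k^(0.4−1) = 0.18. Solving, k_gold = (0.4/0.18)^(1/0.6) ≈ 3.7842.
y_gold = 3.7842^0.4 ≈ 1.7029, c_gold = y_gold − 0.18·k_gold ≈ 1.0217.
Gain: Δc = 1.0217 − 0.7766 ≈ 0.2452.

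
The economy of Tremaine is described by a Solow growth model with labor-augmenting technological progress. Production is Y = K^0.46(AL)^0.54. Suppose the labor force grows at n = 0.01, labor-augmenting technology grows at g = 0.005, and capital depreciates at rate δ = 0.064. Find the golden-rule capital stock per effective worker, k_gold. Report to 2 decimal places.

k_gold ≈ 26.12

n + g + δ = 0.01 + 0.005 + 0.064 = 0.079.
Setting f'(k) = n+g+δ gives 0.46·k^(0.46−1) = 0.079, hence k_gold = (0.46/0.079)^(1/0.54) ≈ 26.1161.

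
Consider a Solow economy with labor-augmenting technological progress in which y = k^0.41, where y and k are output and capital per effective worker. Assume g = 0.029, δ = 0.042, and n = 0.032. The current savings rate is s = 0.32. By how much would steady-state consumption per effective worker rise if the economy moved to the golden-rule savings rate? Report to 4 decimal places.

Δc ≈ 0.0459

The effective depreciation rate is n + g + δ = 0.032 + 0.029 + 0.042 = 0.103.
Current steady state (s = 0.32): k* = (0.32/0.103)^(1/0.59) ≈ 6.8301, y* = 6.8301^0.41 ≈ 2.1984, c* = (1−0.32)·2.1984 ≈ 1.4949.
At the golden rule the marginal product of capital equals n+g+δ: 0.41·k^(0.41−1) = 0.103. Solving, k_gold = (0.41/0.103)^(1/0.59) ≈ 10.3958.
y_gold = 10.3958^0.41 ≈ 2.6116, c_gold = y_gold − 0.103·k_gold ≈ 1.5409.
Gain: Δc = 1.5409 − 1.4949 ≈ 0.0459.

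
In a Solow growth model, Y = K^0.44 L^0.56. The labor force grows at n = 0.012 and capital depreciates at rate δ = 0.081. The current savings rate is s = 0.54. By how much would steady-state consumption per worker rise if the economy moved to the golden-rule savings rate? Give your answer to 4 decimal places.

Break-even investment rate: n + δ = 0.012 + 0.081 = 0.093.
Current steady state (s = 0.54): k* = (0.54/0.093)^(1/0.56) ≈ 23.1274, y* = 23.1274^0.44 ≈ 3.9830, c* = (1−0.54)·3.9830 ≈ 1.8322.
Setting f'(k) = n+δ gives 0.44·k^(0.44−1) = 0.093, hence k_gold = (0.44/0.093)^(1/0.56) ≈ 16.0436.
y_gold = 16.0436^0.44 ≈ 3.3910, c_gold = y_gold − 0.093·k_gold ≈ 1.8990.
Gain: Δc = 1.8990 − 1.8322 ≈ 0.0668.

Δc ≈ 0.0668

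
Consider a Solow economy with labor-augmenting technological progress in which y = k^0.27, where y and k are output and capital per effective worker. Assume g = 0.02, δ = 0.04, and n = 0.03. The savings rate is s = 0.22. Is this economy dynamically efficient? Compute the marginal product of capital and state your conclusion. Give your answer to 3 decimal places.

Break-even investment rate: n + g + δ = 0.03 + 0.02 + 0.04 = 0.09.
Steady-state k*: s·k^0.27 = 0.09·k gives k* = (0.22/0.09)^(1/0.73) ≈ 3.4022.
MPK = 0.27·3.4022^(-0.73) ≈ 0.1105.
MPK > n+g+δ = 0.09, so the economy is dynamically efficient (under-saving).

dynamically efficient; MPK ≈ 0.110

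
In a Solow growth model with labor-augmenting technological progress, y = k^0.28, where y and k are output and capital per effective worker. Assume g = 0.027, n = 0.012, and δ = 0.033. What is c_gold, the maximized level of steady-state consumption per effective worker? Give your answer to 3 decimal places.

n + g + δ = 0.012 + 0.027 + 0.033 = 0.072.
At the golden rule the marginal product of capital equals n+g+δ: 0.28·k^(0.28−1) = 0.072. Solving, k_gold = (0.28/0.072)^(1/0.72) ≈ 6.5948.
y_gold = 6.5948^0.28 ≈ 1.6958.
c_gold = y_gold − (n+g+δ)·k_gold = 1.6958 − 0.072·6.5948 ≈ 1.2210.

c_gold ≈ 1.221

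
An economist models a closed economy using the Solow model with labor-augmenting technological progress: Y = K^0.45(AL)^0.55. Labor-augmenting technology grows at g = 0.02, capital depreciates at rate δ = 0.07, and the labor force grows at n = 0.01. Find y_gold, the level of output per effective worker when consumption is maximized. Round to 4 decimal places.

n + g + δ = 0.01 + 0.02 + 0.07 = 0.1.
Setting f'(k) = n+g+δ gives 0.45·k^(0.45−1) = 0.1, hence k_gold = (0.45/0.1)^(1/0.55) ≈ 15.4049.
Output: y_gold = k_gold^0.45 = 15.4049^0.45 ≈ 3.4233.

y_gold ≈ 3.4233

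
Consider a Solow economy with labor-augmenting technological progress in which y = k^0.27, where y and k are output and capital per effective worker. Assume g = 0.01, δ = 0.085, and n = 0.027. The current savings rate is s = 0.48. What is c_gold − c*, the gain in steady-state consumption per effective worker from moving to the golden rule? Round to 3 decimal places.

Δc ≈ 0.116

The effective depreciation rate is n + g + δ = 0.027 + 0.01 + 0.085 = 0.122.
Current steady state (s = 0.48): k* = (0.48/0.122)^(1/0.73) ≈ 6.5299, y* = 6.5299^0.27 ≈ 1.6597, c* = (1−0.48)·1.6597 ≈ 0.8630.
Maximizing c = f(k) − (n+g+δ)·k gives f'(k) = n+g+δ, i.e. 0.27·k^(0.27−1) = 0.122, so k_gold = (0.27/0.122)^(1/0.73) ≈ 2.9690.
y_gold = 2.9690^0.27 ≈ 1.3415, c_gold = y_gold − 0.122·k_gold ≈ 0.9793.
Gain: Δc = 0.9793 − 0.8630 ≈ 0.1163.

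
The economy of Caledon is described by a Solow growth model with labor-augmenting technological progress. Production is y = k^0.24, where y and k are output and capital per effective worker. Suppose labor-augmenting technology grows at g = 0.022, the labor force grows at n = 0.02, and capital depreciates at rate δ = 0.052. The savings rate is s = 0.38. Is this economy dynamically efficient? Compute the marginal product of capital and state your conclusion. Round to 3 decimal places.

dynamically inefficient; MPK ≈ 0.059

n + g + δ = 0.02 + 0.022 + 0.052 = 0.094.
Steady-state k*: s·k^0.24 = 0.094·k gives k* = (0.38/0.094)^(1/0.76) ≈ 6.2839.
MPK = 0.24·6.2839^(-0.76) ≈ 0.0594.
MPK < n+g+δ = 0.094, so the economy is dynamically inefficient (over-saving).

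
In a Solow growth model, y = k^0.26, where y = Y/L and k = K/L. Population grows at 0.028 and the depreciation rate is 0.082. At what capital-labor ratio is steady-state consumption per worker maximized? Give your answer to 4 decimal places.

n + δ = 0.028 + 0.082 = 0.11.
Golden rule sets MPK = n+δ: 0.26·k^(0.26−1) = 0.11, so k_gold = (0.26/0.11)^(1/0.74) ≈ 3.1977.

k_gold ≈ 3.1977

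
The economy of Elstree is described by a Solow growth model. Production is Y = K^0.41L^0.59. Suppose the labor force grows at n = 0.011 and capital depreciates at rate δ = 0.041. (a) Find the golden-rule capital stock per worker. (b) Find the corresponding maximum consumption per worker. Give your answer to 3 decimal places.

(a) k_gold ≈ 33.111; (b) c_gold ≈ 2.478

n + δ = 0.011 + 0.041 = 0.052.
At the golden rule the marginal product of capital equals n+δ: 0.41·k^(0.41−1) = 0.052. Solving, k_gold = (0.41/0.052)^(1/0.59) ≈ 33.1106.
y_gold = 33.1106^0.41 ≈ 4.1994; c_gold = y_gold − 0.052·k_gold ≈ 2.4776.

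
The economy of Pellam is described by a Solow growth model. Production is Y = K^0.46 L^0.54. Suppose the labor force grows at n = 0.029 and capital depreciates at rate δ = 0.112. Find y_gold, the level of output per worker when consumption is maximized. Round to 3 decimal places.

y_gold ≈ 2.738

n + δ = 0.029 + 0.112 = 0.141.
Golden rule sets MPK = n+δ: 0.46·k^(0.46−1) = 0.141, so k_gold = (0.46/0.141)^(1/0.54) ≈ 8.9330.
Output: y_gold = k_gold^0.46 = 8.9330^0.46 ≈ 2.7382.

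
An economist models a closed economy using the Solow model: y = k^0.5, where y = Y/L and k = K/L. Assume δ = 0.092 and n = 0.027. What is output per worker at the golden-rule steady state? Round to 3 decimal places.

y_gold ≈ 4.202

Capital per worker breaks even when investment replaces (n + δ)·k; here n + δ = 0.119.
At the golden rule the marginal product of capital equals n+δ: 0.5·k^(0.5−1) = 0.119. Solving, k_gold = (0.5/0.119)^(1/0.5) ≈ 17.6541.
Output: y_gold = k_gold^0.5 = 17.6541^0.5 ≈ 4.2017.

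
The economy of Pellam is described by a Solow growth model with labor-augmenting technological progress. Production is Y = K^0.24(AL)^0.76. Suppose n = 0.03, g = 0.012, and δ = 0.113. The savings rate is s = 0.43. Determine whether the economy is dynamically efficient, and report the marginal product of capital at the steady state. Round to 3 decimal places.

dynamically inefficient; MPK ≈ 0.087

Break-even investment rate: n + g + δ = 0.03 + 0.012 + 0.113 = 0.155.
Steady-state k*: s·k^0.24 = 0.155·k gives k* = (0.43/0.155)^(1/0.76) ≈ 3.8289.
MPK = 0.24·3.8289^(-0.76) ≈ 0.0865.
MPK < n+g+δ = 0.155, so the economy is dynamically inefficient (over-saving).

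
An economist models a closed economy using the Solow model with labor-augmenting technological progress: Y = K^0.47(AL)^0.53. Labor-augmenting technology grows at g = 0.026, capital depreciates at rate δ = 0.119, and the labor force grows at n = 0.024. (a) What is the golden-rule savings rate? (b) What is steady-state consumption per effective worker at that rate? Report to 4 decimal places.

(a) s_gold = 0.4700; (b) c_gold ≈ 1.3128

Break-even investment rate: n + g + δ = 0.024 + 0.026 + 0.119 = 0.169.
For Cobb-Douglas, s_gold equals capital's share: s_gold = 0.47.
Setting f'(k) = n+g+δ gives 0.47·k^(0.47−1) = 0.169, hence k_gold = (0.47/0.169)^(1/0.53) ≈ 6.8887.
y_gold = 6.8887^0.47 ≈ 2.4770; c_gold = (1−0.47)·y_gold ≈ 1.3128.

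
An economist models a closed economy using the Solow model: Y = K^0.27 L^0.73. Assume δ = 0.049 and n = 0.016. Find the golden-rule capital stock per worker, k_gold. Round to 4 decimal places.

Capital per worker breaks even when investment replaces (n + δ)·k; here n + δ = 0.065.
Golden rule sets MPK = n+δ: 0.27·k^(0.27−1) = 0.065, so k_gold = (0.27/0.065)^(1/0.73) ≈ 7.0338.

k_gold ≈ 7.0338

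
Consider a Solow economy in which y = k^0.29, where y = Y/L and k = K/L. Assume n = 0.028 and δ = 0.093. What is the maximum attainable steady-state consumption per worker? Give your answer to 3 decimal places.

c_gold ≈ 1.015

Capital per worker breaks even when investment replaces (n + δ)·k; here n + δ = 0.121.
Maximizing c = f(k) − (n+δ)·k gives f'(k) = n+δ, i.e. 0.29·k^(0.29−1) = 0.121, so k_gold = (0.29/0.121)^(1/0.71) ≈ 3.4250.
y_gold = 3.4250^0.29 ≈ 1.4291.
c_gold = y_gold − (n+δ)·k_gold = 1.4291 − 0.121·3.4250 ≈ 1.0146.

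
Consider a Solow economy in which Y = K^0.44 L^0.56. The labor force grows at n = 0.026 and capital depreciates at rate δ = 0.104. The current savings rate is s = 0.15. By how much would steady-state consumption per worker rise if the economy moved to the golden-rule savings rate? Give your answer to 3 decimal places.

Δc ≈ 0.508

The effective depreciation rate is n + δ = 0.026 + 0.104 = 0.13.
Current steady state (s = 0.15): k* = (0.15/0.13)^(1/0.56) ≈ 1.2912, y* = 1.2912^0.44 ≈ 1.1190, c* = (1−0.15)·1.1190 ≈ 0.9512.
Maximizing c = f(k) − (n+δ)·k gives f'(k) = n+δ, i.e. 0.44·k^(0.44−1) = 0.13, so k_gold = (0.44/0.13)^(1/0.56) ≈ 8.8217.
y_gold = 8.8217^0.44 ≈ 2.6064, c_gold = y_gold − 0.13·k_gold ≈ 1.4596.
Gain: Δc = 1.4596 − 0.9512 ≈ 0.5084.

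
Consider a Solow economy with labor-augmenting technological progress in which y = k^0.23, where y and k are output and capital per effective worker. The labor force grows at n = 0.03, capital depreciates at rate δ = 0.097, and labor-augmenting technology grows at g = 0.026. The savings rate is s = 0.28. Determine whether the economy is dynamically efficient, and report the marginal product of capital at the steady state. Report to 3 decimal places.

Capital per effective worker breaks even when investment replaces (n + g + δ)·k; here n + g + δ = 0.153.
Steady-state k*: s·k^0.23 = 0.153·k gives k* = (0.28/0.153)^(1/0.77) ≈ 2.1921.
MPK = 0.23·2.1921^(-0.77) ≈ 0.1257.
MPK < n+g+δ = 0.153, so the economy is dynamically inefficient (over-saving).

dynamically inefficient; MPK ≈ 0.126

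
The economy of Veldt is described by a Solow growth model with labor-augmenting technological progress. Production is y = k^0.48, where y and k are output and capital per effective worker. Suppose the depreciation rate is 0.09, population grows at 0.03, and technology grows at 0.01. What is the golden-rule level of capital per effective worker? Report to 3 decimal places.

n + g + δ = 0.03 + 0.01 + 0.09 = 0.13.
At the golden rule the marginal product of capital equals n+g+δ: 0.48·k^(0.48−1) = 0.13. Solving, k_gold = (0.48/0.13)^(1/0.52) ≈ 12.3298.

k_gold ≈ 12.330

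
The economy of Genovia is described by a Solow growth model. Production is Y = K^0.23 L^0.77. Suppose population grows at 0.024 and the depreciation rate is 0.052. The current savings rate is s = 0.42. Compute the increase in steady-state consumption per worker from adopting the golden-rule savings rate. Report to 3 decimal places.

Δc ≈ 0.105

n + δ = 0.024 + 0.052 = 0.076.
Current steady state (s = 0.42): k* = (0.42/0.076)^(1/0.77) ≈ 9.2088, y* = 9.2088^0.23 ≈ 1.6664, c* = (1−0.42)·1.6664 ≈ 0.9665.
Maximizing c = f(k) − (n+δ)·k gives f'(k) = n+δ, i.e. 0.23·k^(0.23−1) = 0.076, so k_gold = (0.23/0.076)^(1/0.77) ≈ 4.2127.
y_gold = 4.2127^0.23 ≈ 1.3920, c_gold = y_gold − 0.076·k_gold ≈ 1.0719.
Gain: Δc = 1.0719 − 0.9665 ≈ 0.1054.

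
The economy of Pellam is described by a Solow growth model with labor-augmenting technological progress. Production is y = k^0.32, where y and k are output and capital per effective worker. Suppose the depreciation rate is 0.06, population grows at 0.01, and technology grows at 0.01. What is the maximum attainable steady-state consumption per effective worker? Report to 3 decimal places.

c_gold ≈ 1.306

n + g + δ = 0.01 + 0.01 + 0.06 = 0.08.
At the golden rule the marginal product of capital equals n+g+δ: 0.32·k^(0.32−1) = 0.08. Solving, k_gold = (0.32/0.08)^(1/0.68) ≈ 7.6804.
y_gold = 7.6804^0.32 ≈ 1.9201.
c_gold = y_gold − (n+g+δ)·k_gold = 1.9201 − 0.08·7.6804 ≈ 1.3057.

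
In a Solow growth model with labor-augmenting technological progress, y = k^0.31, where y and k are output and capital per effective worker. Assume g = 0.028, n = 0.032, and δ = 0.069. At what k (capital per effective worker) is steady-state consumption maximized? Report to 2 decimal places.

k_gold ≈ 3.56

Break-even investment rate: n + g + δ = 0.032 + 0.028 + 0.069 = 0.129.
Maximizing c = f(k) − (n+g+δ)·k gives f'(k) = n+g+δ, i.e. 0.31·k^(0.31−1) = 0.129, so k_gold = (0.31/0.129)^(1/0.69) ≈ 3.5632.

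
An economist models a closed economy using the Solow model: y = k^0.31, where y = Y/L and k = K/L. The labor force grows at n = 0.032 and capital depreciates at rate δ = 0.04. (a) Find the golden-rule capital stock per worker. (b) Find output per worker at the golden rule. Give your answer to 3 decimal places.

The effective depreciation rate is n + δ = 0.032 + 0.04 = 0.072.
At the golden rule the marginal product of capital equals n+δ: 0.31·k^(0.31−1) = 0.072. Solving, k_gold = (0.31/0.072)^(1/0.69) ≈ 8.2963.
y_gold = 8.2963^0.31 ≈ 1.9269.

(a) k_gold ≈ 8.296; (b) y_gold ≈ 1.927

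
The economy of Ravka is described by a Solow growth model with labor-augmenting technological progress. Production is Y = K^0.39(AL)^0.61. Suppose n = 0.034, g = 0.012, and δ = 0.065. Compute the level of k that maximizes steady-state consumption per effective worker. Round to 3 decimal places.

k_gold ≈ 7.846

The effective depreciation rate is n + g + δ = 0.034 + 0.012 + 0.065 = 0.111.
Maximizing c = f(k) − (n+g+δ)·k gives f'(k) = n+g+δ, i.e. 0.39·k^(0.39−1) = 0.111, so k_gold = (0.39/0.111)^(1/0.61) ≈ 7.8462.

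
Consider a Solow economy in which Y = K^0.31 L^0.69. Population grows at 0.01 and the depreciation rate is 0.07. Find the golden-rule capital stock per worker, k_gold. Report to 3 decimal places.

Capital per worker breaks even when investment replaces (n + δ)·k; here n + δ = 0.08.
Setting f'(k) = n+δ gives 0.31·k^(0.31−1) = 0.08, hence k_gold = (0.31/0.08)^(1/0.69) ≈ 7.1214.

k_gold ≈ 7.121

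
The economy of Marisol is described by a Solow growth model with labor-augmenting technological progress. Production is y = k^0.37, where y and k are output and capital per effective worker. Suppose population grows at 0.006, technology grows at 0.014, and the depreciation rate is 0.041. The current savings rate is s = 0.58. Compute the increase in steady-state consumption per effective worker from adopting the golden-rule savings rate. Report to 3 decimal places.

Δc ≈ 0.240

Break-even investment rate: n + g + δ = 0.006 + 0.014 + 0.041 = 0.061.
Current steady state (s = 0.58): k* = (0.58/0.061)^(1/0.63) ≈ 35.6892, y* = 35.6892^0.37 ≈ 3.7535, c* = (1−0.58)·3.7535 ≈ 1.5765.
At the golden rule the marginal product of capital equals n+g+δ: 0.37·k^(0.37−1) = 0.061. Solving, k_gold = (0.37/0.061)^(1/0.63) ≈ 17.4845.
y_gold = 17.4845^0.37 ≈ 2.8826, c_gold = y_gold − 0.061·k_gold ≈ 1.8160.
Gain: Δc = 1.8160 − 1.5765 ≈ 0.2395.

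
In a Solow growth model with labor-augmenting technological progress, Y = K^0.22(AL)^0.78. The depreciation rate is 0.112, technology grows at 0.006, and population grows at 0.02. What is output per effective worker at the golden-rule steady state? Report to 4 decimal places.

The effective depreciation rate is n + g + δ = 0.02 + 0.006 + 0.112 = 0.138.
Setting f'(k) = n+g+δ gives 0.22·k^(0.22−1) = 0.138, hence k_gold = (0.22/0.138)^(1/0.78) ≈ 1.8183.
Output: y_gold = k_gold^0.22 = 1.8183^0.22 ≈ 1.1406.

y_gold ≈ 1.1406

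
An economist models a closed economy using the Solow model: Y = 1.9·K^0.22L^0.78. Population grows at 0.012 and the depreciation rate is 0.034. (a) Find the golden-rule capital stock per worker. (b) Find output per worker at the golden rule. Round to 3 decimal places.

The effective depreciation rate is n + δ = 0.012 + 0.034 = 0.046.
At the golden rule the marginal product of capital equals n+δ: 0.22·1.9·k^(0.22−1) = 0.046. Solving, k_gold = (0.22·1.9/0.046)^(1/0.78) ≈ 16.9333.
y_gold = 1.9·16.9333^0.22 ≈ 3.5406.

(a) k_gold ≈ 16.933; (b) y_gold ≈ 3.541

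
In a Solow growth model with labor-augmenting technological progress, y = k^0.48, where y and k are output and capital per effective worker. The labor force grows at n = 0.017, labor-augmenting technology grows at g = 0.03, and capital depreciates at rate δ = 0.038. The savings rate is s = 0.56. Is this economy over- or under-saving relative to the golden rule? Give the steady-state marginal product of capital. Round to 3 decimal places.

The effective depreciation rate is n + g + δ = 0.017 + 0.03 + 0.038 = 0.085.
Steady-state k*: s·k^0.48 = 0.085·k gives k* = (0.56/0.085)^(1/0.52) ≈ 37.5453.
MPK = 0.48·37.5453^(-0.52) ≈ 0.0729.
MPK < n+g+δ = 0.085, so the economy is dynamically inefficient (over-saving).

over-saving; MPK ≈ 0.073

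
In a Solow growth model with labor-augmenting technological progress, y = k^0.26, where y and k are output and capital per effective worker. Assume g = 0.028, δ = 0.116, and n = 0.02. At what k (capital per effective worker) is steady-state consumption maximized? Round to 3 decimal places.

Capital per effective worker breaks even when investment replaces (n + g + δ)·k; here n + g + δ = 0.164.
Maximizing c = f(k) − (n+g+δ)·k gives f'(k) = n+g+δ, i.e. 0.26·k^(0.26−1) = 0.164, so k_gold = (0.26/0.164)^(1/0.74) ≈ 1.8640.

k_gold ≈ 1.864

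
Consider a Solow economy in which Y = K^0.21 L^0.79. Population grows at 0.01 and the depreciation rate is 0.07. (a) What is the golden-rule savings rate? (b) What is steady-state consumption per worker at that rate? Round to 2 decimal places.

(a) s_gold = 0.21; (b) c_gold ≈ 1.02

n + δ = 0.01 + 0.07 = 0.08.
For Cobb-Douglas, s_gold equals capital's share: s_gold = 0.21.
At the golden rule the marginal product of capital equals n+δ: 0.21·k^(0.21−1) = 0.08. Solving, k_gold = (0.21/0.08)^(1/0.79) ≈ 3.3927.
y_gold = 3.3927^0.21 ≈ 1.2925; c_gold = (1−0.21)·y_gold ≈ 1.0210.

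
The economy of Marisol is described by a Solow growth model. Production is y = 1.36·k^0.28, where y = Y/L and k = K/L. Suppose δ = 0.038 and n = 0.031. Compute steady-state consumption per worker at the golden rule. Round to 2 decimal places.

The effective depreciation rate is n + δ = 0.031 + 0.038 = 0.069.
Golden rule sets MPK = n+δ: 0.28·1.36·k^(0.28−1) = 0.069, so k_gold = (0.28·1.36/0.069)^(1/0.72) ≈ 10.7237.
y_gold = 1.36·10.7237^0.28 ≈ 2.6426.
c_gold = y_gold − (n+δ)·k_gold = 2.6426 − 0.069·10.7237 ≈ 1.9027.

c_gold ≈ 1.90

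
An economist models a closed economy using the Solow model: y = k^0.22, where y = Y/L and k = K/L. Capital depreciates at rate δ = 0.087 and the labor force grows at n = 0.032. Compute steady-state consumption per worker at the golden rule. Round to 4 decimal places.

c_gold ≈ 0.9276

Capital per worker breaks even when investment replaces (n + δ)·k; here n + δ = 0.119.
At the golden rule the marginal product of capital equals n+δ: 0.22·k^(0.22−1) = 0.119. Solving, k_gold = (0.22/0.119)^(1/0.78) ≈ 2.1986.
y_gold = 2.1986^0.22 ≈ 1.1892.
c_gold = y_gold − (n+δ)·k_gold = 1.1892 − 0.119·2.1986 ≈ 0.9276.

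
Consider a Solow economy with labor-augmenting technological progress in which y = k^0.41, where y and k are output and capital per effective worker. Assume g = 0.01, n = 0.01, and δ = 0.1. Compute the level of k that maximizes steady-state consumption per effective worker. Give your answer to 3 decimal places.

k_gold ≈ 8.024

Break-even investment rate: n + g + δ = 0.01 + 0.01 + 0.1 = 0.12.
Golden rule sets MPK = n+g+δ: 0.41·k^(0.41−1) = 0.12, so k_gold = (0.41/0.12)^(1/0.59) ≈ 8.0244.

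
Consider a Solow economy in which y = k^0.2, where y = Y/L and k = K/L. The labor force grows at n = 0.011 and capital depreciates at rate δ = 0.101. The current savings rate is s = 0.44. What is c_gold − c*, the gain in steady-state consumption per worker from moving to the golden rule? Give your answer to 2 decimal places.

Capital per worker breaks even when investment replaces (n + δ)·k; here n + δ = 0.112.
Current steady state (s = 0.44): k* = (0.44/0.112)^(1/0.8) ≈ 5.5309, y* = 5.5309^0.2 ≈ 1.4079, c* = (1−0.44)·1.4079 ≈ 0.7884.
Golden rule sets MPK = n+δ: 0.2·k^(0.2−1) = 0.112, so k_gold = (0.2/0.112)^(1/0.8) ≈ 2.0643.
y_gold = 2.0643^0.2 ≈ 1.1560, c_gold = y_gold − 0.112·k_gold ≈ 0.9248.
Gain: Δc = 0.9248 − 0.7884 ≈ 0.1364.

Δc ≈ 0.14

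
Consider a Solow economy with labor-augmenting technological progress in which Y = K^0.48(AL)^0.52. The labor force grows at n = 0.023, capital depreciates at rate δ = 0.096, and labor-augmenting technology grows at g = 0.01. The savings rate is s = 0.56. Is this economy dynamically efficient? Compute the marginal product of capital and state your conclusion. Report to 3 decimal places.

dynamically inefficient; MPK ≈ 0.111

Capital per effective worker breaks even when investment replaces (n + g + δ)·k; here n + g + δ = 0.129.
Steady-state k*: s·k^0.48 = 0.129·k gives k* = (0.56/0.129)^(1/0.52) ≈ 16.8326.
MPK = 0.48·16.8326^(-0.52) ≈ 0.1106.
MPK < n+g+δ = 0.129, so the economy is dynamically inefficient (over-saving).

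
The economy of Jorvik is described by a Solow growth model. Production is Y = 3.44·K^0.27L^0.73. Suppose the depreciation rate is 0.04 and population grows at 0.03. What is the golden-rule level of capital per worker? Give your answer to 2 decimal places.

Break-even investment rate: n + δ = 0.03 + 0.04 = 0.07.
Setting f'(k) = n+δ gives 0.27·3.44·k^(0.27−1) = 0.07, hence k_gold = (0.27·3.44/0.07)^(1/0.73) ≈ 34.5235.

k_gold ≈ 34.52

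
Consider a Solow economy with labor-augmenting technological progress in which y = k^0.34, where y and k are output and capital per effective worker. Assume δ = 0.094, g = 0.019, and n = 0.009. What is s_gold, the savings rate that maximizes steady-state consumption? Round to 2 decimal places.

s_gold = 0.34

Break-even investment rate: n + g + δ = 0.009 + 0.019 + 0.094 = 0.122.
At the golden rule MPK = n+g+δ, and in any Cobb-Douglas steady state s = (n+g+δ)·k/y = MPK·k/y = capital's share 0.34.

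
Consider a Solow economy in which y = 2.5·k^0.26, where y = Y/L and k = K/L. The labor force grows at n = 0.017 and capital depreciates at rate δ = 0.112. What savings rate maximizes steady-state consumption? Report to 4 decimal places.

Capital per worker breaks even when investment replaces (n + δ)·k; here n + δ = 0.129.
At the golden rule MPK = n+δ, and in any Cobb-Douglas steady state s = (n+δ)·k/y = MPK·k/y = capital's share 0.26.

s_gold = 0.2600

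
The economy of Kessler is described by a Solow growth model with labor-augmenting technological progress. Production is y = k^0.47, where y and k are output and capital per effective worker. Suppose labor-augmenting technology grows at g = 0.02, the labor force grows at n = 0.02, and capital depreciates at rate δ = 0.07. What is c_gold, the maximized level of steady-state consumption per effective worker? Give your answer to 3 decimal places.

n + g + δ = 0.02 + 0.02 + 0.07 = 0.11.
At the golden rule the marginal product of capital equals n+g+δ: 0.47·k^(0.47−1) = 0.11. Solving, k_gold = (0.47/0.11)^(1/0.53) ≈ 15.4885.
y_gold = 15.4885^0.47 ≈ 3.6250.
c_gold = y_gold − (n+g+δ)·k_gold = 3.6250 − 0.11·15.4885 ≈ 1.9212.

c_gold ≈ 1.921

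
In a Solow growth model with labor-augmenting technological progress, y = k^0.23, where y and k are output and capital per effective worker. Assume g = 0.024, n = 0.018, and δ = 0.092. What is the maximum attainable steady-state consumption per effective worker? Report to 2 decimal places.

c_gold ≈ 0.90

Break-even investment rate: n + g + δ = 0.018 + 0.024 + 0.092 = 0.134.
Maximizing c = f(k) − (n+g+δ)·k gives f'(k) = n+g+δ, i.e. 0.23·k^(0.23−1) = 0.134, so k_gold = (0.23/0.134)^(1/0.77) ≈ 2.0170.
y_gold = 2.0170^0.23 ≈ 1.1751.
c_gold = y_gold − (n+g+δ)·k_gold = 1.1751 − 0.134·2.0170 ≈ 0.9048.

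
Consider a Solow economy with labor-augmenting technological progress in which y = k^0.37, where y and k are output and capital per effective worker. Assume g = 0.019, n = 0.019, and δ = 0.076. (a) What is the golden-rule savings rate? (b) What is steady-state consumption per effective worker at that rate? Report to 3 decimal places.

(a) s_gold = 0.370; (b) c_gold ≈ 1.258

Break-even investment rate: n + g + δ = 0.019 + 0.019 + 0.076 = 0.114.
For Cobb-Douglas, s_gold equals capital's share: s_gold = 0.37.
Setting f'(k) = n+g+δ gives 0.37·k^(0.37−1) = 0.114, hence k_gold = (0.37/0.114)^(1/0.63) ≈ 6.4801.
y_gold = 6.4801^0.37 ≈ 1.9966; c_gold = (1−0.37)·y_gold ≈ 1.2578.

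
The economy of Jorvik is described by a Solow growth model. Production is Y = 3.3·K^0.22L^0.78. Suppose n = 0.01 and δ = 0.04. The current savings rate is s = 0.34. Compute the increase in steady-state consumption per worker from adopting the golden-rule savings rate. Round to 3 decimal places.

n + δ = 0.01 + 0.04 = 0.05.
Current steady state (s = 0.34): k* = (0.34·3.3/0.05)^(1/0.78) ≈ 53.9611, y* = 3.3·53.9611^0.22 ≈ 7.9355, c* = (1−0.34)·7.9355 ≈ 5.2374.
Setting f'(k) = n+δ gives 0.22·3.3·k^(0.22−1) = 0.05, hence k_gold = (0.22·3.3/0.05)^(1/0.78) ≈ 30.8817.
y_gold = 3.3·30.8817^0.22 ≈ 7.0186, c_gold = y_gold − 0.05·k_gold ≈ 5.4745.
Gain: Δc = 5.4745 − 5.2374 ≈ 0.2371.

Δc ≈ 0.237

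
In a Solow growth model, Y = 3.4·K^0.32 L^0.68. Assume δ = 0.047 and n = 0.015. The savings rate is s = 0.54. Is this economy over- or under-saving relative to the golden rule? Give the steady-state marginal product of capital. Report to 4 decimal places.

Break-even investment rate: n + δ = 0.015 + 0.047 = 0.062.
Steady-state k*: s·A·k^0.32 = 0.062·k gives k* = (0.54·3.4/0.062)^(1/0.68) ≈ 145.8622.
MPK = 0.32·3.4·145.8622^(-0.68) ≈ 0.0367.
MPK < n+δ = 0.062, so the economy is dynamically inefficient (over-saving).

over-saving; MPK ≈ 0.0367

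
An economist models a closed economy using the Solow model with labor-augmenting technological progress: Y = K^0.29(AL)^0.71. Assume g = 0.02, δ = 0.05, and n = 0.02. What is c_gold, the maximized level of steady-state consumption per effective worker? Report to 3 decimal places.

c_gold ≈ 1.145

Capital per effective worker breaks even when investment replaces (n + g + δ)·k; here n + g + δ = 0.09.
Maximizing c = f(k) − (n+g+δ)·k gives f'(k) = n+g+δ, i.e. 0.29·k^(0.29−1) = 0.09, so k_gold = (0.29/0.09)^(1/0.71) ≈ 5.1965.
y_gold = 5.1965^0.29 ≈ 1.6127.
c_gold = y_gold − (n+g+δ)·k_gold = 1.6127 − 0.09·5.1965 ≈ 1.1450.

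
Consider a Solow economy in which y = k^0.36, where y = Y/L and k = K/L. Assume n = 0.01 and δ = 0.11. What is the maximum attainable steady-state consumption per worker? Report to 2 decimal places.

c_gold ≈ 1.19

Break-even investment rate: n + δ = 0.01 + 0.11 = 0.12.
At the golden rule the marginal product of capital equals n+δ: 0.36·k^(0.36−1) = 0.12. Solving, k_gold = (0.36/0.12)^(1/0.64) ≈ 5.5655.
y_gold = 5.5655^0.36 ≈ 1.8552.
c_gold = y_gold − (n+δ)·k_gold = 1.8552 − 0.12·5.5655 ≈ 1.1873.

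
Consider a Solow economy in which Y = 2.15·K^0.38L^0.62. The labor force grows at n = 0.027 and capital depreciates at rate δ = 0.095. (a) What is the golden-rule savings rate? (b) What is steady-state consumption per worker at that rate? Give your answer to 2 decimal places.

(a) s_gold = 0.38; (b) c_gold ≈ 4.28

Capital per worker breaks even when investment replaces (n + δ)·k; here n + δ = 0.122.
For Cobb-Douglas, s_gold equals capital's share: s_gold = 0.38.
Golden rule sets MPK = n+δ: 0.38·2.15·k^(0.38−1) = 0.122, so k_gold = (0.38·2.15/0.122)^(1/0.62) ≈ 21.4801.
y_gold = 2.15·21.4801^0.38 ≈ 6.8962; c_gold = (1−0.38)·y_gold ≈ 4.2757.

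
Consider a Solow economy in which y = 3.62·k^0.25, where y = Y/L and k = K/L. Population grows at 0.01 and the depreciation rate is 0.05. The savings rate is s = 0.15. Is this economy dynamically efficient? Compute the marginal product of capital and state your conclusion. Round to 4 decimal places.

dynamically efficient; MPK ≈ 0.1000

Break-even investment rate: n + δ = 0.01 + 0.05 = 0.06.
Steady-state k*: s·A·k^0.25 = 0.06·k gives k* = (0.15·3.62/0.06)^(1/0.75) ≈ 18.8596.
MPK = 0.25·3.62·18.8596^(-0.75) ≈ 0.1000.
MPK > n+δ = 0.06, so the economy is dynamically efficient (under-saving).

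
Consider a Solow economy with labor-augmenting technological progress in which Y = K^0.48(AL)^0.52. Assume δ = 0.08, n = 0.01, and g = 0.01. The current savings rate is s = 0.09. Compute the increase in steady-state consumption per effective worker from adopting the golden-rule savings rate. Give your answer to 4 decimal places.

Break-even investment rate: n + g + δ = 0.01 + 0.01 + 0.08 = 0.1.
Current steady state (s = 0.09): k* = (0.09/0.1)^(1/0.52) ≈ 0.8166, y* = 0.8166^0.48 ≈ 0.9073, c* = (1−0.09)·0.9073 ≈ 0.8257.
Golden rule sets MPK = n+g+δ: 0.48·k^(0.48−1) = 0.1, so k_gold = (0.48/0.1)^(1/0.52) ≈ 20.4211.
y_gold = 20.4211^0.48 ≈ 4.2544, c_gold = y_gold − 0.1·k_gold ≈ 2.2123.
Gain: Δc = 2.2123 − 0.8257 ≈ 1.3866.

Δc ≈ 1.3866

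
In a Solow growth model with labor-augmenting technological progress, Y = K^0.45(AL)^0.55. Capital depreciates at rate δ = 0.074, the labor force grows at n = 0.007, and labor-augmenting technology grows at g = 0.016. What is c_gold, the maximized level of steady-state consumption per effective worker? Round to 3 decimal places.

c_gold ≈ 1.930

n + g + δ = 0.007 + 0.016 + 0.074 = 0.097.
At the golden rule the marginal product of capital equals n+g+δ: 0.45·k^(0.45−1) = 0.097. Solving, k_gold = (0.45/0.097)^(1/0.55) ≈ 16.2821.
y_gold = 16.2821^0.45 ≈ 3.5097.
c_gold = y_gold − (n+g+δ)·k_gold = 3.5097 − 0.097·16.2821 ≈ 1.9303.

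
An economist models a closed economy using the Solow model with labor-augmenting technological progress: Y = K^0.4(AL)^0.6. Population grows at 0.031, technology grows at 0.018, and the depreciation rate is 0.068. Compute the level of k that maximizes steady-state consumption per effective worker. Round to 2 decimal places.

Capital per effective worker breaks even when investment replaces (n + g + δ)·k; here n + g + δ = 0.117.
Golden rule sets MPK = n+g+δ: 0.4·k^(0.4−1) = 0.117, so k_gold = (0.4/0.117)^(1/0.6) ≈ 7.7587.

k_gold ≈ 7.76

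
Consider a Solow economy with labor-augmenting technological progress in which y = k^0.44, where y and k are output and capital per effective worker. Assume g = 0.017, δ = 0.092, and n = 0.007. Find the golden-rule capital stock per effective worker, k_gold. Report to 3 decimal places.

The effective depreciation rate is n + g + δ = 0.007 + 0.017 + 0.092 = 0.116.
Setting f'(k) = n+g+δ gives 0.44·k^(0.44−1) = 0.116, hence k_gold = (0.44/0.116)^(1/0.56) ≈ 10.8123.

k_gold ≈ 10.812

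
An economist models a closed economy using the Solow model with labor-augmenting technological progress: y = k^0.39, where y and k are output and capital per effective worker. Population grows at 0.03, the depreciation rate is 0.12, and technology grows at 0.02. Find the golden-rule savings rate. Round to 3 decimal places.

Capital per effective worker breaks even when investment replaces (n + g + δ)·k; here n + g + δ = 0.17.
At the golden rule MPK = n+g+δ, and in any Cobb-Douglas steady state s = (n+g+δ)·k/y = MPK·k/y = capital's share 0.39.

s_gold = 0.390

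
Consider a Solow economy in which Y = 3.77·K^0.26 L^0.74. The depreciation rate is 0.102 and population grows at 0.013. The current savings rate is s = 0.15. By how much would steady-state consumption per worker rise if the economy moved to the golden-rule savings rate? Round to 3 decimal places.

The effective depreciation rate is n + δ = 0.013 + 0.102 = 0.115.
Current steady state (s = 0.15): k* = (0.15·3.77/0.115)^(1/0.74) ≈ 8.6055, y* = 3.77·8.6055^0.26 ≈ 6.5976, c* = (1−0.15)·6.5976 ≈ 5.6079.
Maximizing c = f(k) − (n+δ)·k gives f'(k) = n+δ, i.e. 0.26·3.77·k^(0.26−1) = 0.115, so k_gold = (0.26·3.77/0.115)^(1/0.74) ≈ 18.0963.
y_gold = 3.77·18.0963^0.26 ≈ 8.0041, c_gold = y_gold − 0.115·k_gold ≈ 5.9231.
Gain: Δc = 5.9231 − 5.6079 ≈ 0.3151.

Δc ≈ 0.315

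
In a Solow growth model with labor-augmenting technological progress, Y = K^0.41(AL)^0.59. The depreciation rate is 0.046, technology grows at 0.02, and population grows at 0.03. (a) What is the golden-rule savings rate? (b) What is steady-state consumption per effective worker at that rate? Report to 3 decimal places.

(a) s_gold = 0.410; (b) c_gold ≈ 1.618

The effective depreciation rate is n + g + δ = 0.03 + 0.02 + 0.046 = 0.096.
For Cobb-Douglas, s_gold equals capital's share: s_gold = 0.41.
At the golden rule the marginal product of capital equals n+g+δ: 0.41·k^(0.41−1) = 0.096. Solving, k_gold = (0.41/0.096)^(1/0.59) ≈ 11.7129.
y_gold = 11.7129^0.41 ≈ 2.7425; c_gold = (1−0.41)·y_gold ≈ 1.6181.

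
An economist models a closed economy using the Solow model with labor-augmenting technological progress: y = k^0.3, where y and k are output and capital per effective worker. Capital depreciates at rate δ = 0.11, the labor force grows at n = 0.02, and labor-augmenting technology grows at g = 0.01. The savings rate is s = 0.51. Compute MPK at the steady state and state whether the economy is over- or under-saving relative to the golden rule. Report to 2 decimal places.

Capital per effective worker breaks even when investment replaces (n + g + δ)·k; here n + g + δ = 0.14.
Steady-state k*: s·k^0.3 = 0.14·k gives k* = (0.51/0.14)^(1/0.7) ≈ 6.3396.
MPK = 0.3·6.3396^(-0.7) ≈ 0.0824.
MPK < n+g+δ = 0.14, so the economy is dynamically inefficient (over-saving).

over-saving; MPK ≈ 0.08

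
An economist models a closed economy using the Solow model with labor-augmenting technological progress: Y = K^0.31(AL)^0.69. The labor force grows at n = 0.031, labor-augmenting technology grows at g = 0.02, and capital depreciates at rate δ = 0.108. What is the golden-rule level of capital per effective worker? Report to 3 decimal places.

n + g + δ = 0.031 + 0.02 + 0.108 = 0.159.
Maximizing c = f(k) − (n+g+δ)·k gives f'(k) = n+g+δ, i.e. 0.31·k^(0.31−1) = 0.159, so k_gold = (0.31/0.159)^(1/0.69) ≈ 2.6317.

k_gold ≈ 2.632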